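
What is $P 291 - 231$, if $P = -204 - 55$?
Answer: $-75600$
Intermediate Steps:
$P = -259$
$P 291 - 231 = \left(-259\right) 291 - 231 = -75369 - 231 = -75600$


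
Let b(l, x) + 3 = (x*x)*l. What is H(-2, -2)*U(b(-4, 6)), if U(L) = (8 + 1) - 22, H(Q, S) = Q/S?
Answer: -13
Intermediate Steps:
b(l, x) = -3 + l*x**2 (b(l, x) = -3 + (x*x)*l = -3 + x**2*l = -3 + l*x**2)
U(L) = -13 (U(L) = 9 - 22 = -13)
H(-2, -2)*U(b(-4, 6)) = -2/(-2)*(-13) = -2*(-1/2)*(-13) = 1*(-13) = -13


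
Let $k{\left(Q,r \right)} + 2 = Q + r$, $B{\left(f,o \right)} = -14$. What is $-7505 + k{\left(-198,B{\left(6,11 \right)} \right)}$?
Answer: $-7719$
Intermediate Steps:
$k{\left(Q,r \right)} = -2 + Q + r$ ($k{\left(Q,r \right)} = -2 + \left(Q + r\right) = -2 + Q + r$)
$-7505 + k{\left(-198,B{\left(6,11 \right)} \right)} = -7505 - 214 = -7719$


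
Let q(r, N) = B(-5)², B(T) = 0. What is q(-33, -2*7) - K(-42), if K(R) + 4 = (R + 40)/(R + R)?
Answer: 167/42 ≈ 3.9762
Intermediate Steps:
q(r, N) = 0 (q(r, N) = 0² = 0)
K(R) = -4 + (40 + R)/(2*R) (K(R) = -4 + (R + 40)/(R + R) = -4 + (40 + R)/((2*R)) = -4 + (40 + R)*(1/(2*R)) = -4 + (40 + R)/(2*R))
q(-33, -2*7) - K(-42) = 0 - (-7/2 + 20/(-42)) = 0 - (-7/2 + 20*(-1/42)) = 0 - (-7/2 - 10/21) = 0 - 1*(-167/42) = 0 + 167/42 = 167/42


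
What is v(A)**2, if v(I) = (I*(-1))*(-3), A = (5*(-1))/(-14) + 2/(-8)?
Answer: 81/784 ≈ 0.10332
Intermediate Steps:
A = 3/28 (A = -5*(-1/14) + 2*(-1/8) = 5/14 - 1/4 = 3/28 ≈ 0.10714)
v(I) = 3*I (v(I) = -I*(-3) = 3*I)
v(A)**2 = (3*(3/28))**2 = (9/28)**2 = 81/784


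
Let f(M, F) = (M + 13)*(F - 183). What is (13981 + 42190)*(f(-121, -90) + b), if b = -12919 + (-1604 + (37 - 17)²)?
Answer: 862842731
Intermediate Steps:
b = -14123 (b = -12919 + (-1604 + 20²) = -12919 + (-1604 + 400) = -12919 - 1204 = -14123)
f(M, F) = (-183 + F)*(13 + M) (f(M, F) = (13 + M)*(-183 + F) = (-183 + F)*(13 + M))
(13981 + 42190)*(f(-121, -90) + b) = (13981 + 42190)*((-2379 - 183*(-121) + 13*(-90) - 90*(-121)) - 14123) = 56171*((-2379 + 22143 - 1170 + 10890) - 14123) = 56171*(29484 - 14123) = 56171*15361 = 862842731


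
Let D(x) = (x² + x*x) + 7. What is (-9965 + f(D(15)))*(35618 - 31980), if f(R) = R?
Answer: -34590104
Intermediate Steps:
D(x) = 7 + 2*x² (D(x) = (x² + x²) + 7 = 2*x² + 7 = 7 + 2*x²)
(-9965 + f(D(15)))*(35618 - 31980) = (-9965 + (7 + 2*15²))*(35618 - 31980) = (-9965 + (7 + 2*225))*3638 = (-9965 + (7 + 450))*3638 = (-9965 + 457)*3638 = -9508*3638 = -34590104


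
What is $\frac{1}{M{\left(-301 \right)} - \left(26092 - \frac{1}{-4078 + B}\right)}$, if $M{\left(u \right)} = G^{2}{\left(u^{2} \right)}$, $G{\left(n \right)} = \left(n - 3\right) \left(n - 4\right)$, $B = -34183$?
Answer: $\frac{38261}{2577633523393863148795383} \approx 1.4843 \cdot 10^{-20}$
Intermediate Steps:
$G{\left(n \right)} = \left(-4 + n\right) \left(-3 + n\right)$ ($G{\left(n \right)} = \left(-3 + n\right) \left(-4 + n\right) = \left(-4 + n\right) \left(-3 + n\right)$)
$M{\left(u \right)} = \left(12 + u^{4} - 7 u^{2}\right)^{2}$ ($M{\left(u \right)} = \left(12 + \left(u^{2}\right)^{2} - 7 u^{2}\right)^{2} = \left(12 + u^{4} - 7 u^{2}\right)^{2}$)
$\frac{1}{M{\left(-301 \right)} - \left(26092 - \frac{1}{-4078 + B}\right)} = \frac{1}{\left(12 + \left(-301\right)^{4} - 7 \left(-301\right)^{2}\right)^{2} - \left(26092 - \frac{1}{-4078 - 34183}\right)} = \frac{1}{\left(12 + 8208541201 - 634207\right)^{2} - \left(26092 - \frac{1}{-38261}\right)} = \frac{1}{\left(12 + 8208541201 - 634207\right)^{2} - \frac{998306013}{38261}} = \frac{1}{8207907006^{2} - \frac{998306013}{38261}} = \frac{1}{67369737419143884036 - \frac{998306013}{38261}} = \frac{1}{\frac{2577633523393863148795383}{38261}} = \frac{38261}{2577633523393863148795383}$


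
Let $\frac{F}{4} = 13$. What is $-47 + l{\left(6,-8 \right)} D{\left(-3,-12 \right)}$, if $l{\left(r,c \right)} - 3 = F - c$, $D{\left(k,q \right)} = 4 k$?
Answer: $-803$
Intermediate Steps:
$F = 52$ ($F = 4 \cdot 13 = 52$)
$l{\left(r,c \right)} = 55 - c$ ($l{\left(r,c \right)} = 3 - \left(-52 + c\right) = 55 - c$)
$-47 + l{\left(6,-8 \right)} D{\left(-3,-12 \right)} = -47 + \left(55 - -8\right) 4 \left(-3\right) = -47 + \left(55 + 8\right) \left(-12\right) = -47 + 63 \left(-12\right) = -47 - 756 = -803$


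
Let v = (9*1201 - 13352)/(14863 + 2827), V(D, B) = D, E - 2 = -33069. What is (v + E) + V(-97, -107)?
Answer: -586673703/17690 ≈ -33164.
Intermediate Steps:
E = -33067 (E = 2 - 33069 = -33067)
v = -2543/17690 (v = (10809 - 13352)/17690 = -2543*1/17690 = -2543/17690 ≈ -0.14375)
(v + E) + V(-97, -107) = (-2543/17690 - 33067) - 97 = -584957773/17690 - 97 = -586673703/17690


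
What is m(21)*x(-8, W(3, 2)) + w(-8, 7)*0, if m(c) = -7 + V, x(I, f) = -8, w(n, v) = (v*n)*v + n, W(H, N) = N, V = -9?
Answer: 128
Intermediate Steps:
w(n, v) = n + n*v² (w(n, v) = (n*v)*v + n = n*v² + n = n + n*v²)
m(c) = -16 (m(c) = -7 - 9 = -16)
m(21)*x(-8, W(3, 2)) + w(-8, 7)*0 = -16*(-8) - 8*(1 + 7²)*0 = 128 - 8*(1 + 49)*0 = 128 - 8*50*0 = 128 - 400*0 = 128 + 0 = 128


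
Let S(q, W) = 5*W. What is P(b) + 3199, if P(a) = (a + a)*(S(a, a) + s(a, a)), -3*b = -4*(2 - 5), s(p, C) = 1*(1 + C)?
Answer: 3383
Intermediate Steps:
s(p, C) = 1 + C
b = -4 (b = -(-4)*(2 - 5)/3 = -(-4)*(-3)/3 = -⅓*12 = -4)
P(a) = 2*a*(1 + 6*a) (P(a) = (a + a)*(5*a + (1 + a)) = (2*a)*(1 + 6*a) = 2*a*(1 + 6*a))
P(b) + 3199 = 2*(-4)*(1 + 6*(-4)) + 3199 = 2*(-4)*(1 - 24) + 3199 = 2*(-4)*(-23) + 3199 = 184 + 3199 = 3383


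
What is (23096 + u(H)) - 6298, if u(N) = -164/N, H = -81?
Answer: 1360802/81 ≈ 16800.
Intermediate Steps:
(23096 + u(H)) - 6298 = (23096 - 164/(-81)) - 6298 = (23096 - 164*(-1/81)) - 6298 = (23096 + 164/81) - 6298 = 1870940/81 - 6298 = 1360802/81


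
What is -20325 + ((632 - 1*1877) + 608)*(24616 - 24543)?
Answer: -66826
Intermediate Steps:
-20325 + ((632 - 1*1877) + 608)*(24616 - 24543) = -20325 + ((632 - 1877) + 608)*73 = -20325 + (-1245 + 608)*73 = -20325 - 637*73 = -20325 - 46501 = -66826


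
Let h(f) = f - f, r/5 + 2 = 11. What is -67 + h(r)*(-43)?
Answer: -67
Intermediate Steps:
r = 45 (r = -10 + 5*11 = -10 + 55 = 45)
h(f) = 0
-67 + h(r)*(-43) = -67 + 0*(-43) = -67 + 0 = -67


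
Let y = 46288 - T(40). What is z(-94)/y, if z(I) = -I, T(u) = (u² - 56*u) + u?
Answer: 47/23444 ≈ 0.0020048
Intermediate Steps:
T(u) = u² - 55*u
y = 46888 (y = 46288 - 40*(-55 + 40) = 46288 - 40*(-15) = 46288 - 1*(-600) = 46288 + 600 = 46888)
z(-94)/y = -1*(-94)/46888 = 94*(1/46888) = 47/23444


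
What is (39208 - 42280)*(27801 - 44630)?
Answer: 51698688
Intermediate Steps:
(39208 - 42280)*(27801 - 44630) = -3072*(-16829) = 51698688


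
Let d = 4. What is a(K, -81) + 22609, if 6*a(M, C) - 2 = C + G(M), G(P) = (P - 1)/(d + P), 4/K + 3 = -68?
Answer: 7592185/336 ≈ 22596.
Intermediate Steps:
K = -4/71 (K = 4/(-3 - 68) = 4/(-71) = 4*(-1/71) = -4/71 ≈ -0.056338)
G(P) = (-1 + P)/(4 + P) (G(P) = (P - 1)/(4 + P) = (-1 + P)/(4 + P))
a(M, C) = ⅓ + C/6 + (-1 + M)/(6*(4 + M)) (a(M, C) = ⅓ + (C + (-1 + M)/(4 + M))/6 = ⅓ + (C/6 + (-1 + M)/(6*(4 + M))) = ⅓ + C/6 + (-1 + M)/(6*(4 + M)))
a(K, -81) + 22609 = (-1 - 4/71 + (2 - 81)*(4 - 4/71))/(6*(4 - 4/71)) + 22609 = (-1 - 4/71 - 79*280/71)/(6*(280/71)) + 22609 = (⅙)*(71/280)*(-1 - 4/71 - 22120/71) + 22609 = (⅙)*(71/280)*(-22195/71) + 22609 = -4439/336 + 22609 = 7592185/336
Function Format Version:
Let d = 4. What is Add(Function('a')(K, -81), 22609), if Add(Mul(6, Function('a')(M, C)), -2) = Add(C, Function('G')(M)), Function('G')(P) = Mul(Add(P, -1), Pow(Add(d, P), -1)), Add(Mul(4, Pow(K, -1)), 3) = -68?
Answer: Rational(7592185, 336) ≈ 22596.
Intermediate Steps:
K = Rational(-4, 71) (K = Mul(4, Pow(Add(-3, -68), -1)) = Mul(4, Pow(-71, -1)) = Mul(4, Rational(-1, 71)) = Rational(-4, 71) ≈ -0.056338)
Function('G')(P) = Mul(Pow(Add(4, P), -1), Add(-1, P)) (Function('G')(P) = Mul(Add(P, -1), Pow(Add(4, P), -1)) = Mul(Add(-1, P), Pow(Add(4, P), -1)) = Mul(Pow(Add(4, P), -1), Add(-1, P)))
Function('a')(M, C) = Add(Rational(1, 3), Mul(Rational(1, 6), C), Mul(Rational(1, 6), Pow(Add(4, M), -1), Add(-1, M))) (Function('a')(M, C) = Add(Rational(1, 3), Mul(Rational(1, 6), Add(C, Mul(Pow(Add(4, M), -1), Add(-1, M))))) = Add(Rational(1, 3), Add(Mul(Rational(1, 6), C), Mul(Rational(1, 6), Pow(Add(4, M), -1), Add(-1, M)))) = Add(Rational(1, 3), Mul(Rational(1, 6), C), Mul(Rational(1, 6), Pow(Add(4, M), -1), Add(-1, M))))
Add(Function('a')(K, -81), 22609) = Add(Mul(Rational(1, 6), Pow(Add(4, Rational(-4, 71)), -1), Add(-1, Rational(-4, 71), Mul(Add(2, -81), Add(4, Rational(-4, 71))))), 22609) = Add(Mul(Rational(1, 6), Pow(Rational(280, 71), -1), Add(-1, Rational(-4, 71), Mul(-79, Rational(280, 71)))), 22609) = Add(Mul(Rational(1, 6), Rational(71, 280), Add(-1, Rational(-4, 71), Rational(-22120, 71))), 22609) = Add(Mul(Rational(1, 6), Rational(71, 280), Rational(-22195, 71)), 22609) = Add(Rational(-4439, 336), 22609) = Rational(7592185, 336)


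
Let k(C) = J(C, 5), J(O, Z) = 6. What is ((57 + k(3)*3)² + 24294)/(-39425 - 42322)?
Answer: -9973/27249 ≈ -0.36599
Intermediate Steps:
k(C) = 6
((57 + k(3)*3)² + 24294)/(-39425 - 42322) = ((57 + 6*3)² + 24294)/(-39425 - 42322) = ((57 + 18)² + 24294)/(-81747) = (75² + 24294)*(-1/81747) = (5625 + 24294)*(-1/81747) = 29919*(-1/81747) = -9973/27249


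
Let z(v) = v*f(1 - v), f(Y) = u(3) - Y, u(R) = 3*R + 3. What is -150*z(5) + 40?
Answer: -11960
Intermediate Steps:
u(R) = 3 + 3*R
f(Y) = 12 - Y (f(Y) = (3 + 3*3) - Y = (3 + 9) - Y = 12 - Y)
z(v) = v*(11 + v) (z(v) = v*(12 - (1 - v)) = v*(12 + (-1 + v)) = v*(11 + v))
-150*z(5) + 40 = -750*(11 + 5) + 40 = -750*16 + 40 = -150*80 + 40 = -12000 + 40 = -11960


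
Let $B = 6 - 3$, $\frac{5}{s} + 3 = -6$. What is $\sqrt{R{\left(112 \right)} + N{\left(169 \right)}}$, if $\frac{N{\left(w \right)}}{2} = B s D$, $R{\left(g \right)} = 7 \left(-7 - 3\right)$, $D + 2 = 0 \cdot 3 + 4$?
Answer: $\frac{i \sqrt{690}}{3} \approx 8.756 i$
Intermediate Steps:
$s = - \frac{5}{9}$ ($s = \frac{5}{-3 - 6} = \frac{5}{-9} = 5 \left(- \frac{1}{9}\right) = - \frac{5}{9} \approx -0.55556$)
$B = 3$
$D = 2$ ($D = -2 + \left(0 \cdot 3 + 4\right) = -2 + \left(0 + 4\right) = -2 + 4 = 2$)
$R{\left(g \right)} = -70$ ($R{\left(g \right)} = 7 \left(-10\right) = -70$)
$N{\left(w \right)} = - \frac{20}{3}$ ($N{\left(w \right)} = 2 \cdot 3 \left(- \frac{5}{9}\right) 2 = 2 \left(\left(- \frac{5}{3}\right) 2\right) = 2 \left(- \frac{10}{3}\right) = - \frac{20}{3}$)
$\sqrt{R{\left(112 \right)} + N{\left(169 \right)}} = \sqrt{-70 - \frac{20}{3}} = \sqrt{- \frac{230}{3}} = \frac{i \sqrt{690}}{3}$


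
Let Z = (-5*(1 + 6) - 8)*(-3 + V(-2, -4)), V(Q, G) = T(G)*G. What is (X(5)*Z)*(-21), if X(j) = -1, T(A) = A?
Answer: -11739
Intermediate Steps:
V(Q, G) = G² (V(Q, G) = G*G = G²)
Z = -559 (Z = (-5*(1 + 6) - 8)*(-3 + (-4)²) = (-5*7 - 8)*(-3 + 16) = (-35 - 8)*13 = -43*13 = -559)
(X(5)*Z)*(-21) = -1*(-559)*(-21) = 559*(-21) = -11739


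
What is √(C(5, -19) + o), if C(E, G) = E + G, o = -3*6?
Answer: 4*I*√2 ≈ 5.6569*I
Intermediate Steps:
o = -18
√(C(5, -19) + o) = √((5 - 19) - 18) = √(-14 - 18) = √(-32) = 4*I*√2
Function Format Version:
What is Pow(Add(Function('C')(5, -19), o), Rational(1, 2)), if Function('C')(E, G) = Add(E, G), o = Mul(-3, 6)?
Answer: Mul(4, I, Pow(2, Rational(1, 2))) ≈ Mul(5.6569, I)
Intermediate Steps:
o = -18
Pow(Add(Function('C')(5, -19), o), Rational(1, 2)) = Pow(Add(Add(5, -19), -18), Rational(1, 2)) = Pow(Add(-14, -18), Rational(1, 2)) = Pow(-32, Rational(1, 2)) = Mul(4, I, Pow(2, Rational(1, 2)))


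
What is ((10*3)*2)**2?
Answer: 3600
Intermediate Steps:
((10*3)*2)**2 = (30*2)**2 = 60**2 = 3600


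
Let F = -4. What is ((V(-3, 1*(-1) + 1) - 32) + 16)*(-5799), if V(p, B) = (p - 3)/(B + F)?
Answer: 168171/2 ≈ 84086.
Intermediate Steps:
V(p, B) = (-3 + p)/(-4 + B) (V(p, B) = (p - 3)/(B - 4) = (-3 + p)/(-4 + B))
((V(-3, 1*(-1) + 1) - 32) + 16)*(-5799) = (((-3 - 3)/(-4 + (1*(-1) + 1)) - 32) + 16)*(-5799) = ((-6/(-4 + (-1 + 1)) - 32) + 16)*(-5799) = ((-6/(-4 + 0) - 32) + 16)*(-5799) = ((-6/(-4) - 32) + 16)*(-5799) = ((-¼*(-6) - 32) + 16)*(-5799) = ((3/2 - 32) + 16)*(-5799) = (-61/2 + 16)*(-5799) = -29/2*(-5799) = 168171/2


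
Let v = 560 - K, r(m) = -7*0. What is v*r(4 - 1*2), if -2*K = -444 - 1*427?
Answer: 0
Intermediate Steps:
r(m) = 0
K = 871/2 (K = -(-444 - 1*427)/2 = -(-444 - 427)/2 = -½*(-871) = 871/2 ≈ 435.50)
v = 249/2 (v = 560 - 1*871/2 = 560 - 871/2 = 249/2 ≈ 124.50)
v*r(4 - 1*2) = (249/2)*0 = 0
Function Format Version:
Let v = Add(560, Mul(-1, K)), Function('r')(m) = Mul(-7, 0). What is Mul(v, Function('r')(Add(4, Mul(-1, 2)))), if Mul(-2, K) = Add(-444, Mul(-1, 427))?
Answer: 0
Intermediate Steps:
Function('r')(m) = 0
K = Rational(871, 2) (K = Mul(Rational(-1, 2), Add(-444, Mul(-1, 427))) = Mul(Rational(-1, 2), Add(-444, -427)) = Mul(Rational(-1, 2), -871) = Rational(871, 2) ≈ 435.50)
v = Rational(249, 2) (v = Add(560, Mul(-1, Rational(871, 2))) = Add(560, Rational(-871, 2)) = Rational(249, 2) ≈ 124.50)
Mul(v, Function('r')(Add(4, Mul(-1, 2)))) = Mul(Rational(249, 2), 0) = 0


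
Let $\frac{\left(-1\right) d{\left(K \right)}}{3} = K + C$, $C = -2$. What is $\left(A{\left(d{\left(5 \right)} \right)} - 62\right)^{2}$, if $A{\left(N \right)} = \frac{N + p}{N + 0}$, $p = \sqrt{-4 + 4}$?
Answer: $3721$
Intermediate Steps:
$d{\left(K \right)} = 6 - 3 K$ ($d{\left(K \right)} = - 3 \left(K - 2\right) = - 3 \left(-2 + K\right) = 6 - 3 K$)
$p = 0$ ($p = \sqrt{0} = 0$)
$A{\left(N \right)} = 1$ ($A{\left(N \right)} = \frac{N + 0}{N + 0} = \frac{N}{N} = 1$)
$\left(A{\left(d{\left(5 \right)} \right)} - 62\right)^{2} = \left(1 - 62\right)^{2} = \left(-61\right)^{2} = 3721$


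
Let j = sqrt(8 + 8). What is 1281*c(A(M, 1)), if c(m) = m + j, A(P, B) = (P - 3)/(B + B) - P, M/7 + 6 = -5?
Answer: 52521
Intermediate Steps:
M = -77 (M = -42 + 7*(-5) = -42 - 35 = -77)
j = 4 (j = sqrt(16) = 4)
A(P, B) = -P + (-3 + P)/(2*B) (A(P, B) = (-3 + P)/((2*B)) - P = (-3 + P)*(1/(2*B)) - P = (-3 + P)/(2*B) - P = -P + (-3 + P)/(2*B))
c(m) = 4 + m (c(m) = m + 4 = 4 + m)
1281*c(A(M, 1)) = 1281*(4 + (1/2)*(-3 - 77 - 2*1*(-77))/1) = 1281*(4 + (1/2)*1*(-3 - 77 + 154)) = 1281*(4 + (1/2)*1*74) = 1281*(4 + 37) = 1281*41 = 52521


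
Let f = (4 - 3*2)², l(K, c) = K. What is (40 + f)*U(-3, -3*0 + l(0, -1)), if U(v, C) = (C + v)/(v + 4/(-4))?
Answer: 33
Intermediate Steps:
U(v, C) = (C + v)/(-1 + v) (U(v, C) = (C + v)/(v + 4*(-¼)) = (C + v)/(v - 1) = (C + v)/(-1 + v))
f = 4 (f = (4 - 6)² = (-2)² = 4)
(40 + f)*U(-3, -3*0 + l(0, -1)) = (40 + 4)*(((-3*0 + 0) - 3)/(-1 - 3)) = 44*(((0 + 0) - 3)/(-4)) = 44*(-(0 - 3)/4) = 44*(-¼*(-3)) = 44*(¾) = 33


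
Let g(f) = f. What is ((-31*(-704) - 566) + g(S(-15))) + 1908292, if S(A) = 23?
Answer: 1929573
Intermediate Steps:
((-31*(-704) - 566) + g(S(-15))) + 1908292 = ((-31*(-704) - 566) + 23) + 1908292 = ((21824 - 566) + 23) + 1908292 = (21258 + 23) + 1908292 = 21281 + 1908292 = 1929573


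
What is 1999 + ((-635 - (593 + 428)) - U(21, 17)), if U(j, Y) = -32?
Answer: 375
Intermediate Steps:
1999 + ((-635 - (593 + 428)) - U(21, 17)) = 1999 + ((-635 - (593 + 428)) - 1*(-32)) = 1999 + ((-635 - 1*1021) + 32) = 1999 + ((-635 - 1021) + 32) = 1999 + (-1656 + 32) = 1999 - 1624 = 375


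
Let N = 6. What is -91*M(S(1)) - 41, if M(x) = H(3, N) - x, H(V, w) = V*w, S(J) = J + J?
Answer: -1497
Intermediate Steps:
S(J) = 2*J
M(x) = 18 - x (M(x) = 3*6 - x = 18 - x)
-91*M(S(1)) - 41 = -91*(18 - 2) - 41 = -91*16 - 41 = -1456 - 41 = -1497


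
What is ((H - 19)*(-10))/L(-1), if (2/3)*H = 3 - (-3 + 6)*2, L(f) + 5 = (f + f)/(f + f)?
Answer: -235/4 ≈ -58.750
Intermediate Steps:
L(f) = -4 (L(f) = -5 + (f + f)/(f + f) = -5 + (2*f)/((2*f)) = -5 + (2*f)*(1/(2*f)) = -5 + 1 = -4)
H = -9/2 (H = 3*(3 - (-3 + 6)*2)/2 = 3*(3 - 3*2)/2 = 3*(3 - 1*6)/2 = 3*(3 - 6)/2 = (3/2)*(-3) = -9/2 ≈ -4.5000)
((H - 19)*(-10))/L(-1) = ((-9/2 - 19)*(-10))/(-4) = -47/2*(-10)*(-¼) = 235*(-¼) = -235/4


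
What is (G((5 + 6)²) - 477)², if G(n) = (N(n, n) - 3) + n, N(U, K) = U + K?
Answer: 13689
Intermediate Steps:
N(U, K) = K + U
G(n) = -3 + 3*n (G(n) = ((n + n) - 3) + n = (2*n - 3) + n = (-3 + 2*n) + n = -3 + 3*n)
(G((5 + 6)²) - 477)² = ((-3 + 3*(5 + 6)²) - 477)² = ((-3 + 3*11²) - 477)² = ((-3 + 3*121) - 477)² = ((-3 + 363) - 477)² = (360 - 477)² = (-117)² = 13689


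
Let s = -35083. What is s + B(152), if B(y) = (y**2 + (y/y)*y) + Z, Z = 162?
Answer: -11665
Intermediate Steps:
B(y) = 162 + y + y**2 (B(y) = (y**2 + (y/y)*y) + 162 = (y**2 + 1*y) + 162 = (y**2 + y) + 162 = (y + y**2) + 162 = 162 + y + y**2)
s + B(152) = -35083 + (162 + 152 + 152**2) = -35083 + (162 + 152 + 23104) = -35083 + 23418 = -11665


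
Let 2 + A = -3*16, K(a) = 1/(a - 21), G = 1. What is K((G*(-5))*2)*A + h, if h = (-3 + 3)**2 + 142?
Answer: 4452/31 ≈ 143.61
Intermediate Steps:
K(a) = 1/(-21 + a)
A = -50 (A = -2 - 3*16 = -2 - 48 = -50)
h = 142 (h = 0**2 + 142 = 0 + 142 = 142)
K((G*(-5))*2)*A + h = -50/(-21 + (1*(-5))*2) + 142 = -50/(-21 - 5*2) + 142 = -50/(-21 - 10) + 142 = -50/(-31) + 142 = -1/31*(-50) + 142 = 50/31 + 142 = 4452/31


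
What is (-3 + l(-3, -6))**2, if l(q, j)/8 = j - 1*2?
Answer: 4489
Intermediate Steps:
l(q, j) = -16 + 8*j (l(q, j) = 8*(j - 1*2) = 8*(j - 2) = 8*(-2 + j) = -16 + 8*j)
(-3 + l(-3, -6))**2 = (-3 + (-16 + 8*(-6)))**2 = (-3 + (-16 - 48))**2 = (-3 - 64)**2 = (-67)**2 = 4489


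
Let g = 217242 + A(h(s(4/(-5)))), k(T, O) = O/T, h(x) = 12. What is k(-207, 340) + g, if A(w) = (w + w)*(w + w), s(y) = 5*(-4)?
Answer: 45087986/207 ≈ 2.1782e+5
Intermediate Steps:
s(y) = -20
A(w) = 4*w² (A(w) = (2*w)*(2*w) = 4*w²)
g = 217818 (g = 217242 + 4*12² = 217242 + 4*144 = 217242 + 576 = 217818)
k(-207, 340) + g = 340/(-207) + 217818 = 340*(-1/207) + 217818 = -340/207 + 217818 = 45087986/207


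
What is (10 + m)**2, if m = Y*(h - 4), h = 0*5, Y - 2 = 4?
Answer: 196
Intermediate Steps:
Y = 6 (Y = 2 + 4 = 6)
h = 0
m = -24 (m = 6*(0 - 4) = 6*(-4) = -24)
(10 + m)**2 = (10 - 24)**2 = (-14)**2 = 196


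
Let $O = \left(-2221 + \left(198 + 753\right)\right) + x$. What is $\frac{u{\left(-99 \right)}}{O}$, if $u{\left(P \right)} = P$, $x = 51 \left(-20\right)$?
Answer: $\frac{99}{2290} \approx 0.043231$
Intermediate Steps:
$x = -1020$
$O = -2290$ ($O = \left(-2221 + \left(198 + 753\right)\right) - 1020 = \left(-2221 + 951\right) - 1020 = -1270 - 1020 = -2290$)
$\frac{u{\left(-99 \right)}}{O} = - \frac{99}{-2290} = \left(-99\right) \left(- \frac{1}{2290}\right) = \frac{99}{2290}$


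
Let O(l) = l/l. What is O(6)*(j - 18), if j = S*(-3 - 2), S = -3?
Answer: -3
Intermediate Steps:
O(l) = 1
j = 15 (j = -3*(-3 - 2) = -3*(-5) = 15)
O(6)*(j - 18) = 1*(15 - 18) = 1*(-3) = -3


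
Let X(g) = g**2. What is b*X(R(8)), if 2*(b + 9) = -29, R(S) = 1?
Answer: -47/2 ≈ -23.500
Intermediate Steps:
b = -47/2 (b = -9 + (1/2)*(-29) = -9 - 29/2 = -47/2 ≈ -23.500)
b*X(R(8)) = -47/2*1**2 = -47/2*1 = -47/2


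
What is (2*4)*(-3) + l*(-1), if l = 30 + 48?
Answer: -102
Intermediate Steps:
l = 78
(2*4)*(-3) + l*(-1) = (2*4)*(-3) + 78*(-1) = 8*(-3) - 78 = -24 - 78 = -102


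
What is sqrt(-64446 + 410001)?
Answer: 3*sqrt(38395) ≈ 587.84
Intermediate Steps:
sqrt(-64446 + 410001) = sqrt(345555) = 3*sqrt(38395)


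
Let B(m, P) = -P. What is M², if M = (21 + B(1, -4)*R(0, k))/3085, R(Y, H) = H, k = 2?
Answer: 841/9517225 ≈ 8.8366e-5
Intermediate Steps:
M = 29/3085 (M = (21 - 1*(-4)*2)/3085 = (21 + 4*2)*(1/3085) = (21 + 8)*(1/3085) = 29*(1/3085) = 29/3085 ≈ 0.0094003)
M² = (29/3085)² = 841/9517225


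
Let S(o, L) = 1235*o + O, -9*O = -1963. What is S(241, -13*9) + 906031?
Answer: 10834957/9 ≈ 1.2039e+6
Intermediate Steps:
O = 1963/9 (O = -⅑*(-1963) = 1963/9 ≈ 218.11)
S(o, L) = 1963/9 + 1235*o (S(o, L) = 1235*o + 1963/9 = 1963/9 + 1235*o)
S(241, -13*9) + 906031 = (1963/9 + 1235*241) + 906031 = (1963/9 + 297635) + 906031 = 2680678/9 + 906031 = 10834957/9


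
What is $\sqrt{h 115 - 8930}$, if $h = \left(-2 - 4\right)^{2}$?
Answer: $i \sqrt{4790} \approx 69.21 i$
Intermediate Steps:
$h = 36$ ($h = \left(-6\right)^{2} = 36$)
$\sqrt{h 115 - 8930} = \sqrt{36 \cdot 115 - 8930} = \sqrt{4140 - 8930} = \sqrt{-4790} = i \sqrt{4790}$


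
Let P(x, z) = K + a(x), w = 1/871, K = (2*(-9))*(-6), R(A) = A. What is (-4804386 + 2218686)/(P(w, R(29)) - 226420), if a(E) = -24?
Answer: 646425/56584 ≈ 11.424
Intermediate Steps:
K = 108 (K = -18*(-6) = 108)
w = 1/871 ≈ 0.0011481
P(x, z) = 84 (P(x, z) = 108 - 24 = 84)
(-4804386 + 2218686)/(P(w, R(29)) - 226420) = (-4804386 + 2218686)/(84 - 226420) = -2585700/(-226336) = -2585700*(-1/226336) = 646425/56584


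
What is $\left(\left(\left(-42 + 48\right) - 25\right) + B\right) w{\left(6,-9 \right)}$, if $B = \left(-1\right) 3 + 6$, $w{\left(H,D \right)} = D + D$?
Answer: $288$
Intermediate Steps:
$w{\left(H,D \right)} = 2 D$
$B = 3$ ($B = -3 + 6 = 3$)
$\left(\left(\left(-42 + 48\right) - 25\right) + B\right) w{\left(6,-9 \right)} = \left(\left(\left(-42 + 48\right) - 25\right) + 3\right) 2 \left(-9\right) = \left(\left(6 - 25\right) + 3\right) \left(-18\right) = \left(-19 + 3\right) \left(-18\right) = \left(-16\right) \left(-18\right) = 288$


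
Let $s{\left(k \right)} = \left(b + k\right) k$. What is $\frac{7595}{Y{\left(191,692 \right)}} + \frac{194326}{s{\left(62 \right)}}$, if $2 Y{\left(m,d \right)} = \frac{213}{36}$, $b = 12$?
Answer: $\frac{425048893}{162874} \approx 2609.7$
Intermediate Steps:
$Y{\left(m,d \right)} = \frac{71}{24}$ ($Y{\left(m,d \right)} = \frac{213 \cdot \frac{1}{36}}{2} = \frac{1}{2} \cdot \frac{71}{12} = \frac{71}{24}$)
$s{\left(k \right)} = k \left(12 + k\right)$ ($s{\left(k \right)} = \left(12 + k\right) k = k \left(12 + k\right)$)
$\frac{7595}{Y{\left(191,692 \right)}} + \frac{194326}{s{\left(62 \right)}} = \frac{7595}{\frac{71}{24}} + \frac{194326}{62 \left(12 + 62\right)} = 7595 \cdot \frac{24}{71} + \frac{194326}{62 \cdot 74} = \frac{182280}{71} + \frac{194326}{4588} = \frac{182280}{71} + 194326 \cdot \frac{1}{4588} = \frac{182280}{71} + \frac{97163}{2294} = \frac{425048893}{162874}$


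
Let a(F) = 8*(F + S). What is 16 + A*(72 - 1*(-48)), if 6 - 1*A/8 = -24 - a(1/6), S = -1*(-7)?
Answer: 83856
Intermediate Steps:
S = 7
a(F) = 56 + 8*F (a(F) = 8*(F + 7) = 8*(7 + F) = 56 + 8*F)
A = 2096/3 (A = 48 - 8*(-24 - (56 + 8*(1/6))) = 48 - 8*(-24 - (56 + 8*(1*(⅙)))) = 48 - 8*(-24 - (56 + 8*(⅙))) = 48 - 8*(-24 - (56 + 4/3)) = 48 - 8*(-24 - 1*172/3) = 48 - 8*(-24 - 172/3) = 48 - 8*(-244/3) = 48 + 1952/3 = 2096/3 ≈ 698.67)
16 + A*(72 - 1*(-48)) = 16 + 2096*(72 - 1*(-48))/3 = 16 + 2096*(72 + 48)/3 = 16 + (2096/3)*120 = 16 + 83840 = 83856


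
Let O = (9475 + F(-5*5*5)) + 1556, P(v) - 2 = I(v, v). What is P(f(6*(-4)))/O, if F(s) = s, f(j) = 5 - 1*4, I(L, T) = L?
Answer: 3/10906 ≈ 0.00027508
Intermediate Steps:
f(j) = 1 (f(j) = 5 - 4 = 1)
P(v) = 2 + v
O = 10906 (O = (9475 - 5*5*5) + 1556 = (9475 - 25*5) + 1556 = (9475 - 125) + 1556 = 9350 + 1556 = 10906)
P(f(6*(-4)))/O = (2 + 1)/10906 = 3*(1/10906) = 3/10906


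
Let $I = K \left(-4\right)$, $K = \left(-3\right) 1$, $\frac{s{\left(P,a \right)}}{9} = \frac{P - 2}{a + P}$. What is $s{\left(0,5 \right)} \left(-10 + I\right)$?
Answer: $- \frac{36}{5} \approx -7.2$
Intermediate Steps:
$s{\left(P,a \right)} = \frac{9 \left(-2 + P\right)}{P + a}$ ($s{\left(P,a \right)} = 9 \frac{P - 2}{a + P} = 9 \frac{-2 + P}{P + a} = \frac{9 \left(-2 + P\right)}{P + a}$)
$K = -3$
$I = 12$ ($I = \left(-3\right) \left(-4\right) = 12$)
$s{\left(0,5 \right)} \left(-10 + I\right) = \frac{9 \left(-2 + 0\right)}{0 + 5} \left(-10 + 12\right) = 9 \cdot \frac{1}{5} \left(-2\right) 2 = \left(- \frac{18}{5}\right) 2 = - \frac{36}{5}$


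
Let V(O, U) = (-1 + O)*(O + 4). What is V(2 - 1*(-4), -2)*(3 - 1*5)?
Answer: -100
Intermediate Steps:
V(O, U) = (-1 + O)*(4 + O)
V(2 - 1*(-4), -2)*(3 - 1*5) = (-4 + (2 - 1*(-4))**2 + 3*(2 - 1*(-4)))*(3 - 1*5) = (-4 + (2 + 4)**2 + 3*(2 + 4))*(3 - 5) = (-4 + 6**2 + 3*6)*(-2) = (-4 + 36 + 18)*(-2) = 50*(-2) = -100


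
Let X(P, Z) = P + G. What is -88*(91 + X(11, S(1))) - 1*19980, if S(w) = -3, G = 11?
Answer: -29924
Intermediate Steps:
X(P, Z) = 11 + P (X(P, Z) = P + 11 = 11 + P)
-88*(91 + X(11, S(1))) - 1*19980 = -88*(91 + (11 + 11)) - 1*19980 = -88*(91 + 22) - 19980 = -88*113 - 19980 = -9944 - 19980 = -29924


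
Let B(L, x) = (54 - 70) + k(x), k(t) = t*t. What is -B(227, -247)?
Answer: -60993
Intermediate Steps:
k(t) = t²
B(L, x) = -16 + x² (B(L, x) = (54 - 70) + x² = -16 + x²)
-B(227, -247) = -(-16 + (-247)²) = -(-16 + 61009) = -1*60993 = -60993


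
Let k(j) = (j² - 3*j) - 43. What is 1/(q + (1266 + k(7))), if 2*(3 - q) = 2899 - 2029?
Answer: 1/819 ≈ 0.0012210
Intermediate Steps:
q = -432 (q = 3 - (2899 - 2029)/2 = 3 - ½*870 = 3 - 435 = -432)
k(j) = -43 + j² - 3*j
1/(q + (1266 + k(7))) = 1/(-432 + (1266 + (-43 + 7² - 3*7))) = 1/(-432 + (1266 + (-43 + 49 - 21))) = 1/(-432 + (1266 - 15)) = 1/(-432 + 1251) = 1/819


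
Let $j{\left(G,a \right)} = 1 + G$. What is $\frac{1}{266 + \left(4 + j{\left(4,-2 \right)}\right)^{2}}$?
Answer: $\frac{1}{347} \approx 0.0028818$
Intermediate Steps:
$\frac{1}{266 + \left(4 + j{\left(4,-2 \right)}\right)^{2}} = \frac{1}{266 + \left(4 + \left(1 + 4\right)\right)^{2}} = \frac{1}{266 + \left(4 + 5\right)^{2}} = \frac{1}{266 + 9^{2}} = \frac{1}{266 + 81} = \frac{1}{347}$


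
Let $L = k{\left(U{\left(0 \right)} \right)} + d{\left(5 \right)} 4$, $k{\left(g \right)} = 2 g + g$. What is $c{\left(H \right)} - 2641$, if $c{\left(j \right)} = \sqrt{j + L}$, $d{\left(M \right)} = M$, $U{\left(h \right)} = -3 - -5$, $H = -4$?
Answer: $-2641 + \sqrt{22} \approx -2636.3$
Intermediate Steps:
$U{\left(h \right)} = 2$ ($U{\left(h \right)} = -3 + 5 = 2$)
$k{\left(g \right)} = 3 g$
$L = 26$ ($L = 3 \cdot 2 + 5 \cdot 4 = 6 + 20 = 26$)
$c{\left(j \right)} = \sqrt{26 + j}$ ($c{\left(j \right)} = \sqrt{j + 26} = \sqrt{26 + j}$)
$c{\left(H \right)} - 2641 = \sqrt{26 - 4} - 2641 = \sqrt{22} - 2641 = -2641 + \sqrt{22}$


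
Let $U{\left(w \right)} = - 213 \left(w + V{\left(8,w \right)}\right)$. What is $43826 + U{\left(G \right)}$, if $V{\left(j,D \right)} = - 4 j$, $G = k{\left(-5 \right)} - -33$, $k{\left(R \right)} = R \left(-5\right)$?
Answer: $38288$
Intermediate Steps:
$k{\left(R \right)} = - 5 R$
$G = 58$ ($G = \left(-5\right) \left(-5\right) - -33 = 25 + 33 = 58$)
$U{\left(w \right)} = 6816 - 213 w$ ($U{\left(w \right)} = - 213 \left(w - 32\right) = - 213 \left(-32 + w\right) = 6816 - 213 w$)
$43826 + U{\left(G \right)} = 43826 + \left(6816 - 12354\right) = 43826 - 5538 = 38288$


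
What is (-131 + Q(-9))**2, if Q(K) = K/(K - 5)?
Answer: 3330625/196 ≈ 16993.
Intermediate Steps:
Q(K) = K/(-5 + K)
(-131 + Q(-9))**2 = (-131 - 9/(-5 - 9))**2 = (-131 - 9/(-14))**2 = (-131 - 9*(-1/14))**2 = (-131 + 9/14)**2 = (-1825/14)**2 = 3330625/196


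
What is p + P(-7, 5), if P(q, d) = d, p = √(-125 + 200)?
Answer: 5 + 5*√3 ≈ 13.660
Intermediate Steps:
p = 5*√3 (p = √75 = 5*√3 ≈ 8.6602)
p + P(-7, 5) = 5*√3 + 5 = 5 + 5*√3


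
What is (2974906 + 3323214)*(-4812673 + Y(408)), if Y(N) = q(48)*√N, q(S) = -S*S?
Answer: -30310792074760 - 29021736960*√102 ≈ -3.0604e+13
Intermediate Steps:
q(S) = -S²
Y(N) = -2304*√N (Y(N) = (-1*48²)*√N = (-1*2304)*√N = -2304*√N)
(2974906 + 3323214)*(-4812673 + Y(408)) = (2974906 + 3323214)*(-4812673 - 4608*√102) = 6298120*(-4812673 - 4608*√102) = -30310792074760 - 29021736960*√102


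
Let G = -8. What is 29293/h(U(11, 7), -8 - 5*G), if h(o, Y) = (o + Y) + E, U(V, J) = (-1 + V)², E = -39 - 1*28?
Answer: 29293/65 ≈ 450.66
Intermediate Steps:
E = -67 (E = -39 - 28 = -67)
h(o, Y) = -67 + Y + o (h(o, Y) = (o + Y) - 67 = (Y + o) - 67 = -67 + Y + o)
29293/h(U(11, 7), -8 - 5*G) = 29293/(-67 + (-8 - 5*(-8)) + (-1 + 11)²) = 29293/(-67 + (-8 + 40) + 10²) = 29293/(-67 + 32 + 100) = 29293/65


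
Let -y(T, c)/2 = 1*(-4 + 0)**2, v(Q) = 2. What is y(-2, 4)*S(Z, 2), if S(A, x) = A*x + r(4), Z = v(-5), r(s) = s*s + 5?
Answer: -800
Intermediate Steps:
r(s) = 5 + s**2 (r(s) = s**2 + 5 = 5 + s**2)
Z = 2
S(A, x) = 21 + A*x (S(A, x) = A*x + (5 + 4**2) = A*x + (5 + 16) = A*x + 21 = 21 + A*x)
y(T, c) = -32 (y(T, c) = -2*(-4 + 0)**2 = -2*(-4)**2 = -2*16 = -32)
y(-2, 4)*S(Z, 2) = -32*(21 + 2*2) = -32*(21 + 4) = -32*25 = -800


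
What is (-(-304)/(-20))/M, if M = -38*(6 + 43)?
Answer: 2/245 ≈ 0.0081633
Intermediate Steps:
M = -1862 (M = -38*49 = -1862)
(-(-304)/(-20))/M = -(-304)/(-20)/(-1862) = -(-304)*(-1)/20*(-1/1862) = -76*1/5*(-1/1862) = -76/5*(-1/1862) = 2/245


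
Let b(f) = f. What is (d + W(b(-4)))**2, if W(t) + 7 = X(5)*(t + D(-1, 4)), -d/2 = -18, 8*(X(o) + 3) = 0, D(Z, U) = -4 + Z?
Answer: 3136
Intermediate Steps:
X(o) = -3 (X(o) = -3 + (1/8)*0 = -3 + 0 = -3)
d = 36 (d = -2*(-18) = 36)
W(t) = 8 - 3*t (W(t) = -7 - 3*(t + (-4 - 1)) = -7 - 3*(t - 5) = -7 - 3*(-5 + t) = -7 + (15 - 3*t) = 8 - 3*t)
(d + W(b(-4)))**2 = (36 + (8 - 3*(-4)))**2 = (36 + (8 + 12))**2 = (36 + 20)**2 = 56**2 = 3136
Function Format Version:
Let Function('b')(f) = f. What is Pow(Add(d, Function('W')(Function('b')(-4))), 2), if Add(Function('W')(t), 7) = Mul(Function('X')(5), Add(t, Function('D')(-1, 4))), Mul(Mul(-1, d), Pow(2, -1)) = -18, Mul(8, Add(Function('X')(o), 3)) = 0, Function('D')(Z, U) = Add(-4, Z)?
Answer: 3136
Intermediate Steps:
Function('X')(o) = -3 (Function('X')(o) = Add(-3, Mul(Rational(1, 8), 0)) = Add(-3, 0) = -3)
d = 36 (d = Mul(-2, -18) = 36)
Function('W')(t) = Add(8, Mul(-3, t)) (Function('W')(t) = Add(-7, Mul(-3, Add(t, Add(-4, -1)))) = Add(-7, Mul(-3, Add(t, -5))) = Add(-7, Mul(-3, Add(-5, t))) = Add(-7, Add(15, Mul(-3, t))) = Add(8, Mul(-3, t)))
Pow(Add(d, Function('W')(Function('b')(-4))), 2) = Pow(Add(36, Add(8, Mul(-3, -4))), 2) = Pow(Add(36, Add(8, 12)), 2) = Pow(Add(36, 20), 2) = Pow(56, 2) = 3136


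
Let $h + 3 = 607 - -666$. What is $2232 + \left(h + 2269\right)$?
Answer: $5771$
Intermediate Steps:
$h = 1270$ ($h = -3 + \left(607 - -666\right) = -3 + \left(607 + 666\right) = -3 + 1273 = 1270$)
$2232 + \left(h + 2269\right) = 2232 + \left(1270 + 2269\right) = 2232 + 3539 = 5771$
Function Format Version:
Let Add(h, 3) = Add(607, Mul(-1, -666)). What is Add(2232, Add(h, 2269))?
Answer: 5771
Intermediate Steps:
h = 1270 (h = Add(-3, Add(607, Mul(-1, -666))) = Add(-3, Add(607, 666)) = Add(-3, 1273) = 1270)
Add(2232, Add(h, 2269)) = Add(2232, Add(1270, 2269)) = Add(2232, 3539) = 5771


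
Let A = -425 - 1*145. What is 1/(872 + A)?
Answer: 1/302 ≈ 0.0033113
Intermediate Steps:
A = -570 (A = -425 - 145 = -570)
1/(872 + A) = 1/(872 - 570) = 1/302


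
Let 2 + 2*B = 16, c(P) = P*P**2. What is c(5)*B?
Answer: 875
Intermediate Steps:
c(P) = P**3
B = 7 (B = -1 + (1/2)*16 = -1 + 8 = 7)
c(5)*B = 5**3*7 = 125*7 = 875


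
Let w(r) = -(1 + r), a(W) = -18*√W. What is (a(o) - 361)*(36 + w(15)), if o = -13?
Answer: -7220 - 360*I*√13 ≈ -7220.0 - 1298.0*I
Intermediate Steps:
w(r) = -1 - r
(a(o) - 361)*(36 + w(15)) = (-18*I*√13 - 361)*(36 + (-1 - 1*15)) = (-18*I*√13 - 361)*(36 + (-1 - 15)) = (-18*I*√13 - 361)*(36 - 16) = (-361 - 18*I*√13)*20 = -7220 - 360*I*√13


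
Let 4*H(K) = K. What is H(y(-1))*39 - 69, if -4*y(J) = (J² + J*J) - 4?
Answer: -513/8 ≈ -64.125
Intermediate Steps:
y(J) = 1 - J²/2 (y(J) = -((J² + J*J) - 4)/4 = -((J² + J²) - 4)/4 = -(2*J² - 4)/4 = -(-4 + 2*J²)/4 = 1 - J²/2)
H(K) = K/4
H(y(-1))*39 - 69 = ((1 - ½*(-1)²)/4)*39 - 69 = ((1 - ½*1)/4)*39 - 69 = ((1 - ½)/4)*39 - 69 = ((¼)*(½))*39 - 69 = (⅛)*39 - 69 = 39/8 - 69 = -513/8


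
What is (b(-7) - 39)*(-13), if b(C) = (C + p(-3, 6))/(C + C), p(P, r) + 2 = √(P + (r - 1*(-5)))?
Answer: 6981/14 + 13*√2/7 ≈ 501.27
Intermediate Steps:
p(P, r) = -2 + √(5 + P + r) (p(P, r) = -2 + √(P + (r - 1*(-5))) = -2 + √(P + (r + 5)) = -2 + √(P + (5 + r)) = -2 + √(5 + P + r))
b(C) = (-2 + C + 2*√2)/(2*C) (b(C) = (C + (-2 + √(5 - 3 + 6)))/(C + C) = (C + (-2 + √8))/((2*C)) = (C + (-2 + 2*√2))*(1/(2*C)) = (-2 + C + 2*√2)*(1/(2*C)) = (-2 + C + 2*√2)/(2*C))
(b(-7) - 39)*(-13) = ((-1 + √2 + (½)*(-7))/(-7) - 39)*(-13) = (-(-1 + √2 - 7/2)/7 - 39)*(-13) = (-(-9/2 + √2)/7 - 39)*(-13) = ((9/14 - √2/7) - 39)*(-13) = (-537/14 - √2/7)*(-13) = 6981/14 + 13*√2/7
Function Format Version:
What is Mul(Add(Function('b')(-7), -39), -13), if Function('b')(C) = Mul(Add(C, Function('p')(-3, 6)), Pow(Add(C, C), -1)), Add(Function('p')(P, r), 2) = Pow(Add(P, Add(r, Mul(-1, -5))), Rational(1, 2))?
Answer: Add(Rational(6981, 14), Mul(Rational(13, 7), Pow(2, Rational(1, 2)))) ≈ 501.27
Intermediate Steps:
Function('p')(P, r) = Add(-2, Pow(Add(5, P, r), Rational(1, 2))) (Function('p')(P, r) = Add(-2, Pow(Add(P, Add(r, Mul(-1, -5))), Rational(1, 2))) = Add(-2, Pow(Add(P, Add(r, 5)), Rational(1, 2))) = Add(-2, Pow(Add(P, Add(5, r)), Rational(1, 2))) = Add(-2, Pow(Add(5, P, r), Rational(1, 2))))
Function('b')(C) = Mul(Rational(1, 2), Pow(C, -1), Add(-2, C, Mul(2, Pow(2, Rational(1, 2))))) (Function('b')(C) = Mul(Add(C, Add(-2, Pow(Add(5, -3, 6), Rational(1, 2)))), Pow(Add(C, C), -1)) = Mul(Add(C, Add(-2, Pow(8, Rational(1, 2)))), Pow(Mul(2, C), -1)) = Mul(Add(C, Add(-2, Mul(2, Pow(2, Rational(1, 2))))), Mul(Rational(1, 2), Pow(C, -1))) = Mul(Add(-2, C, Mul(2, Pow(2, Rational(1, 2)))), Mul(Rational(1, 2), Pow(C, -1))) = Mul(Rational(1, 2), Pow(C, -1), Add(-2, C, Mul(2, Pow(2, Rational(1, 2))))))
Mul(Add(Function('b')(-7), -39), -13) = Mul(Add(Mul(Pow(-7, -1), Add(-1, Pow(2, Rational(1, 2)), Mul(Rational(1, 2), -7))), -39), -13) = Mul(Add(Mul(Rational(-1, 7), Add(-1, Pow(2, Rational(1, 2)), Rational(-7, 2))), -39), -13) = Mul(Add(Mul(Rational(-1, 7), Add(Rational(-9, 2), Pow(2, Rational(1, 2)))), -39), -13) = Mul(Add(Add(Rational(9, 14), Mul(Rational(-1, 7), Pow(2, Rational(1, 2)))), -39), -13) = Mul(Add(Rational(-537, 14), Mul(Rational(-1, 7), Pow(2, Rational(1, 2)))), -13) = Add(Rational(6981, 14), Mul(Rational(13, 7), Pow(2, Rational(1, 2))))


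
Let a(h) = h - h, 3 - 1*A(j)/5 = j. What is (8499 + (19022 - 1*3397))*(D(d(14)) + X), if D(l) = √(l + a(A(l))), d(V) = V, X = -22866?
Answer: -551619384 + 24124*√14 ≈ -5.5153e+8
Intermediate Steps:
A(j) = 15 - 5*j
a(h) = 0
D(l) = √l (D(l) = √(l + 0) = √l)
(8499 + (19022 - 1*3397))*(D(d(14)) + X) = (8499 + (19022 - 1*3397))*(√14 - 22866) = (8499 + (19022 - 3397))*(-22866 + √14) = (8499 + 15625)*(-22866 + √14) = 24124*(-22866 + √14) = -551619384 + 24124*√14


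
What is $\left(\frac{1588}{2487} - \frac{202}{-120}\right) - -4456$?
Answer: $\frac{221756929}{49740} \approx 4458.3$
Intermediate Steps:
$\left(\frac{1588}{2487} - \frac{202}{-120}\right) - -4456 = \left(1588 \cdot \frac{1}{2487} - - \frac{101}{60}\right) + 4456 = \left(\frac{1588}{2487} + \frac{101}{60}\right) + 4456 = \frac{115489}{49740} + 4456 = \frac{221756929}{49740}$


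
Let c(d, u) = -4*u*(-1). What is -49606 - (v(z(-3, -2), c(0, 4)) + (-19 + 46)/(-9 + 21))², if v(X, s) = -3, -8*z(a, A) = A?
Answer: -793705/16 ≈ -49607.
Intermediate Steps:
c(d, u) = 4*u
z(a, A) = -A/8
-49606 - (v(z(-3, -2), c(0, 4)) + (-19 + 46)/(-9 + 21))² = -49606 - (-3 + (-19 + 46)/(-9 + 21))² = -49606 - (-3 + 27/12)² = -49606 - (-3 + 27*(1/12))² = -49606 - (-3 + 9/4)² = -49606 - (-¾)² = -49606 - 1*9/16 = -49606 - 9/16 = -793705/16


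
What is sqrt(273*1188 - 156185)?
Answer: sqrt(168139) ≈ 410.05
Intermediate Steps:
sqrt(273*1188 - 156185) = sqrt(324324 - 156185) = sqrt(168139)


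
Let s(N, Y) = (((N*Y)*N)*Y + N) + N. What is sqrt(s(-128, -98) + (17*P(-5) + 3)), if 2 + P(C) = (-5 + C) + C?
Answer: sqrt(157351394) ≈ 12544.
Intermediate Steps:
P(C) = -7 + 2*C (P(C) = -2 + ((-5 + C) + C) = -2 + (-5 + 2*C) = -7 + 2*C)
s(N, Y) = 2*N + N**2*Y**2 (s(N, Y) = ((Y*N**2)*Y + N) + N = (N**2*Y**2 + N) + N = (N + N**2*Y**2) + N = 2*N + N**2*Y**2)
sqrt(s(-128, -98) + (17*P(-5) + 3)) = sqrt(-128*(2 - 128*(-98)**2) + (17*(-7 + 2*(-5)) + 3)) = sqrt(-128*(2 - 128*9604) + (17*(-7 - 10) + 3)) = sqrt(-128*(2 - 1229312) + (17*(-17) + 3)) = sqrt(-128*(-1229310) + (-289 + 3)) = sqrt(157351680 - 286) = sqrt(157351394)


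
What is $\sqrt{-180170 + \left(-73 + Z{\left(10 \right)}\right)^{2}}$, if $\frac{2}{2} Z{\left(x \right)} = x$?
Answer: $i \sqrt{176201} \approx 419.76 i$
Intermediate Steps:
$Z{\left(x \right)} = x$
$\sqrt{-180170 + \left(-73 + Z{\left(10 \right)}\right)^{2}} = \sqrt{-180170 + \left(-73 + 10\right)^{2}} = \sqrt{-180170 + \left(-63\right)^{2}} = \sqrt{-180170 + 3969} = \sqrt{-176201} = i \sqrt{176201}$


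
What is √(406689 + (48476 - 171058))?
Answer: 19*√787 ≈ 533.02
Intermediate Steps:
√(406689 + (48476 - 171058)) = √(406689 - 122582) = √284107 = 19*√787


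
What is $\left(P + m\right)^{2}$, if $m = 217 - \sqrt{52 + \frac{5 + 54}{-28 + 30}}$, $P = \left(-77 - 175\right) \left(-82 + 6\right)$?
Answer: $\frac{\left(38738 - \sqrt{326}\right)^{2}}{4} \approx 3.7481 \cdot 10^{8}$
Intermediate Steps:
$P = 19152$ ($P = \left(-252\right) \left(-76\right) = 19152$)
$m = 217 - \frac{\sqrt{326}}{2}$ ($m = 217 - \sqrt{52 + \frac{59}{2}} = 217 - \sqrt{\frac{163}{2}} = 217 - \frac{\sqrt{326}}{2} \approx 207.97$)
$\left(P + m\right)^{2} = \left(19152 + \left(217 - \frac{\sqrt{326}}{2}\right)\right)^{2} = \left(19369 - \frac{\sqrt{326}}{2}\right)^{2}$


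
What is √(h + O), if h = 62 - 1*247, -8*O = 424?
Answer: I*√238 ≈ 15.427*I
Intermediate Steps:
O = -53 (O = -⅛*424 = -53)
h = -185 (h = 62 - 247 = -185)
√(h + O) = √(-185 - 53) = √(-238) = I*√238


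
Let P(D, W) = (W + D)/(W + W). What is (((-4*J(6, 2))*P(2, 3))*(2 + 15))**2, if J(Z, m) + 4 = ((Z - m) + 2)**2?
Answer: 29593600/9 ≈ 3.2882e+6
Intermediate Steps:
P(D, W) = (D + W)/(2*W) (P(D, W) = (D + W)/((2*W)) = (D + W)*(1/(2*W)) = (D + W)/(2*W))
J(Z, m) = -4 + (2 + Z - m)**2 (J(Z, m) = -4 + ((Z - m) + 2)**2 = -4 + (2 + Z - m)**2)
(((-4*J(6, 2))*P(2, 3))*(2 + 15))**2 = (((-4*(-4 + (2 + 6 - 1*2)**2))*((1/2)*(2 + 3)/3))*(2 + 15))**2 = (((-4*(-4 + (2 + 6 - 2)**2))*((1/2)*(1/3)*5))*17)**2 = ((-4*(-4 + 6**2)*(5/6))*17)**2 = ((-4*(-4 + 36)*(5/6))*17)**2 = ((-4*32*(5/6))*17)**2 = (-128*5/6*17)**2 = (-320/3*17)**2 = (-5440/3)**2 = 29593600/9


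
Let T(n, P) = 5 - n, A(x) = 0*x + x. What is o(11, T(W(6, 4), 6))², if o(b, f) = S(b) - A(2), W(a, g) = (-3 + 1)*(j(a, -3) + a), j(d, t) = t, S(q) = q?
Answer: 81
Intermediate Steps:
W(a, g) = 6 - 2*a (W(a, g) = (-3 + 1)*(-3 + a) = -2*(-3 + a) = 6 - 2*a)
A(x) = x (A(x) = 0 + x = x)
o(b, f) = -2 + b (o(b, f) = b - 1*2 = b - 2 = -2 + b)
o(11, T(W(6, 4), 6))² = (-2 + 11)² = 9² = 81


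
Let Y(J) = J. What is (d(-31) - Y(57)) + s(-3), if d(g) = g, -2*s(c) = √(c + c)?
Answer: -88 - I*√6/2 ≈ -88.0 - 1.2247*I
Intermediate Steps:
s(c) = -√2*√c/2 (s(c) = -√(c + c)/2 = -√2*√c/2)
(d(-31) - Y(57)) + s(-3) = (-31 - 1*57) - √2*√(-3)/2 = (-31 - 57) - √2*I*√3/2 = -88 - I*√6/2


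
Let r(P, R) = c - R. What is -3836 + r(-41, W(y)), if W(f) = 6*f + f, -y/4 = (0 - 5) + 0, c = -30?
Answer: -4006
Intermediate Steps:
y = 20 (y = -4*((0 - 5) + 0) = -4*(-5 + 0) = -4*(-5) = 20)
W(f) = 7*f
r(P, R) = -30 - R
-3836 + r(-41, W(y)) = -3836 + (-30 - 7*20) = -3836 + (-30 - 1*140) = -3836 + (-30 - 140) = -3836 - 170 = -4006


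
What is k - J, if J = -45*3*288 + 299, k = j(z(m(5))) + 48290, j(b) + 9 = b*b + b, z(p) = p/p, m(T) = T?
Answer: 86864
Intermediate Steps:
z(p) = 1
j(b) = -9 + b + b**2 (j(b) = -9 + (b*b + b) = -9 + (b**2 + b) = -9 + (b + b**2) = -9 + b + b**2)
k = 48283 (k = (-9 + 1 + 1**2) + 48290 = (-9 + 1 + 1) + 48290 = -7 + 48290 = 48283)
J = -38581 (J = -135*288 + 299 = -38880 + 299 = -38581)
k - J = 48283 - 1*(-38581) = 48283 + 38581 = 86864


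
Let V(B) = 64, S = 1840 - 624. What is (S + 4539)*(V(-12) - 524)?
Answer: -2647300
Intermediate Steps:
S = 1216
(S + 4539)*(V(-12) - 524) = (1216 + 4539)*(64 - 524) = 5755*(-460) = -2647300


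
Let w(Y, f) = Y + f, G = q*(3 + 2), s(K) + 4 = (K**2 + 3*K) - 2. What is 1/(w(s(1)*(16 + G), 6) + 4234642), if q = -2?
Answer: 1/4234636 ≈ 2.3615e-7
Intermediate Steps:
s(K) = -6 + K**2 + 3*K (s(K) = -4 + ((K**2 + 3*K) - 2) = -4 + (-2 + K**2 + 3*K) = -6 + K**2 + 3*K)
G = -10 (G = -2*(3 + 2) = -2*5 = -10)
1/(w(s(1)*(16 + G), 6) + 4234642) = 1/(((-6 + 1**2 + 3*1)*(16 - 10) + 6) + 4234642) = 1/(((-6 + 1 + 3)*6 + 6) + 4234642) = 1/((-2*6 + 6) + 4234642) = 1/((-12 + 6) + 4234642) = 1/(-6 + 4234642) = 1/4234636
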